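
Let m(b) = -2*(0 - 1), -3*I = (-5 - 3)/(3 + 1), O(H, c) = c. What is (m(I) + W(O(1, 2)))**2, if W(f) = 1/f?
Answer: 25/4 ≈ 6.2500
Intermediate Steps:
I = 2/3 (I = -(-5 - 3)/(3*(3 + 1)) = -(-8)/(3*4) = -(-8)/12 = -1/3*(-2) = 2/3 ≈ 0.66667)
m(b) = 2 (m(b) = -2*(-1) = 2)
(m(I) + W(O(1, 2)))**2 = (2 + 1/2)**2 = (5/2)**2 = 25/4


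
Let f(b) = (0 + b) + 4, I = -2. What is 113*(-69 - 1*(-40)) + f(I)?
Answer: -3275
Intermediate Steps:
f(b) = 4 + b (f(b) = b + 4 = 4 + b)
113*(-69 - 1*(-40)) + f(I) = 113*(-69 - 1*(-40)) + (4 - 2) = 113*(-69 + 40) + 2 = 113*(-29) + 2 = -3277 + 2 = -3275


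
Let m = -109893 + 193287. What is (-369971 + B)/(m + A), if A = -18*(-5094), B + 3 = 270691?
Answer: -99283/175086 ≈ -0.56705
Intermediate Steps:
B = 270688 (B = -3 + 270691 = 270688)
A = 91692
m = 83394
(-369971 + B)/(m + A) = (-369971 + 270688)/(83394 + 91692) = -99283/175086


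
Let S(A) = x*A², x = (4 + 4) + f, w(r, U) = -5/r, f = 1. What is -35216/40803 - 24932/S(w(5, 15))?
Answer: -339205780/122409 ≈ -2771.1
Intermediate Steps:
x = 9 (x = (4 + 4) + 1 = 8 + 1 = 9)
S(A) = 9*A²
-35216/40803 - 24932/S(w(5, 15)) = -35216/40803 - 24932/(9*(-5/5)²) = -35216*1/40803 - 24932/(9*(-5*⅕)²) = -35216/40803 - 24932/(9*(-1)²) = -35216/40803 - 24932/(9*1) = -35216/40803 - 24932/9 = -339205780/122409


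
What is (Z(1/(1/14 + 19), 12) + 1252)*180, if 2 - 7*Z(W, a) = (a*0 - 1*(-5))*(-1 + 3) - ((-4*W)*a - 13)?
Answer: 20003220/89 ≈ 2.2476e+5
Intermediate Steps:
Z(W, a) = -3 - 4*W*a/7 (Z(W, a) = 2/7 - ((a*0 - 1*(-5))*(-1 + 3) - ((-4*W)*a - 13))/7 = 2/7 - ((0 + 5)*2 - (-4*W*a - 13))/7 = 2/7 - (5*2 - (-13 - 4*W*a))/7 = 2/7 - (10 + (13 + 4*W*a))/7 = 2/7 - (23 + 4*W*a)/7 = 2/7 + (-23/7 - 4*W*a/7) = -3 - 4*W*a/7)
(Z(1/(1/14 + 19), 12) + 1252)*180 = ((-3 - 4/7*12/(1/14 + 19)) + 1252)*180 = ((-3 - 4/7*12/267/14) + 1252)*180 = ((-3 - 4/7*14/267*12) + 1252)*180 = ((-3 - 32/89) + 1252)*180 = (-299/89 + 1252)*180 = (111129/89)*180 = 20003220/89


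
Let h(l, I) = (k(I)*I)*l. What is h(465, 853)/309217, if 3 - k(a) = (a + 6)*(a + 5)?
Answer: -292334901255/309217 ≈ -9.4540e+5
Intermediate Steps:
k(a) = 3 - (5 + a)*(6 + a) (k(a) = 3 - (a + 6)*(a + 5) = 3 - (6 + a)*(5 + a) = 3 - (5 + a)*(6 + a))
h(l, I) = I*l*(-27 - I² - 11*I) (h(l, I) = ((-27 - I² - 11*I)*I)*l = (I*(-27 - I² - 11*I))*l = I*l*(-27 - I² - 11*I))
h(465, 853)/309217 = -1*853*465*(27 + 853² + 11*853)/309217 = -1*853*465*(27 + 727609 + 9383)*(1/309217) = -1*853*465*737019*(1/309217) = -292334901255*1/309217 = -292334901255/309217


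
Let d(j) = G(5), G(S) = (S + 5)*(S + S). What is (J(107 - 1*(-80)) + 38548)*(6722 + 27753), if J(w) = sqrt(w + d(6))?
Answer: 1328942300 + 34475*sqrt(287) ≈ 1.3295e+9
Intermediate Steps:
G(S) = 2*S*(5 + S) (G(S) = (5 + S)*(2*S) = 2*S*(5 + S))
d(j) = 100 (d(j) = 2*5*(5 + 5) = 2*5*10 = 100)
J(w) = sqrt(100 + w) (J(w) = sqrt(w + 100) = sqrt(100 + w))
(J(107 - 1*(-80)) + 38548)*(6722 + 27753) = (sqrt(100 + (107 - 1*(-80))) + 38548)*(6722 + 27753) = (sqrt(100 + (107 + 80)) + 38548)*34475 = (sqrt(100 + 187) + 38548)*34475 = (sqrt(287) + 38548)*34475 = (38548 + sqrt(287))*34475 = 1328942300 + 34475*sqrt(287)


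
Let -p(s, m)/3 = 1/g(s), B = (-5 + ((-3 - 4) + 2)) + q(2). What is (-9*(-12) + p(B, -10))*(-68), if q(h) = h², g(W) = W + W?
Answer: -7361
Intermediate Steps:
g(W) = 2*W
B = -6 (B = (-5 + ((-3 - 4) + 2)) + 2² = (-5 + (-7 + 2)) + 4 = (-5 - 5) + 4 = -10 + 4 = -6)
p(s, m) = -3/(2*s) (p(s, m) = -3*1/(2*s) = -3/(2*s))
(-9*(-12) + p(B, -10))*(-68) = (-9*(-12) - 3/2/(-6))*(-68) = (108 - 3/2*(-⅙))*(-68) = (108 + ¼)*(-68) = (433/4)*(-68) = -7361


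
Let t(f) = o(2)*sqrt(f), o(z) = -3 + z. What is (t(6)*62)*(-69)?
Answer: 4278*sqrt(6) ≈ 10479.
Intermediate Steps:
t(f) = -sqrt(f) (t(f) = (-3 + 2)*sqrt(f) = -sqrt(f))
(t(6)*62)*(-69) = (-sqrt(6)*62)*(-69) = -62*sqrt(6)*(-69) = 4278*sqrt(6)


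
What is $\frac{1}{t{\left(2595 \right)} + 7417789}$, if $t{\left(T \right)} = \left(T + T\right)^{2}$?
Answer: $\frac{1}{34353889} \approx 2.9109 \cdot 10^{-8}$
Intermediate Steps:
$t{\left(T \right)} = 4 T^{2}$ ($t{\left(T \right)} = \left(2 T\right)^{2} = 4 T^{2}$)
$\frac{1}{t{\left(2595 \right)} + 7417789} = \frac{1}{4 \cdot 2595^{2} + 7417789} = \frac{1}{4 \cdot 6734025 + 7417789} = \frac{1}{26936100 + 7417789} = \frac{1}{34353889}$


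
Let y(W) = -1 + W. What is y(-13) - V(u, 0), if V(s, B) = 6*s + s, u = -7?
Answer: 35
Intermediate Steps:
V(s, B) = 7*s
y(-13) - V(u, 0) = (-1 - 13) - 7*(-7) = -14 - 1*(-49) = -14 + 49 = 35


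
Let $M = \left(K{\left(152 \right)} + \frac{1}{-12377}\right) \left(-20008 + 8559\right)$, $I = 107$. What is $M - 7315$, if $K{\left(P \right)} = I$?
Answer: $- \frac{15252883517}{12377} \approx -1.2324 \cdot 10^{6}$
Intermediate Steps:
$K{\left(P \right)} = 107$
$M = - \frac{15162345762}{12377}$ ($M = \left(107 + \frac{1}{-12377}\right) \left(-20008 + 8559\right) = \left(107 - \frac{1}{12377}\right) \left(-11449\right) = \frac{1324338}{12377} \left(-11449\right) = - \frac{15162345762}{12377} \approx -1.225 \cdot 10^{6}$)
$M - 7315 = - \frac{15162345762}{12377} - 7315 = - \frac{15252883517}{12377}$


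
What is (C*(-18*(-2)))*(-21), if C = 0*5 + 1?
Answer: -756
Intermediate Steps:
C = 1 (C = 0 + 1 = 1)
(C*(-18*(-2)))*(-21) = (1*(-18*(-2)))*(-21) = (1*36)*(-21) = 36*(-21) = -756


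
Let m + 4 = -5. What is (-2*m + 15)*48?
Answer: 1584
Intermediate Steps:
m = -9 (m = -4 - 5 = -9)
(-2*m + 15)*48 = (-2*(-9) + 15)*48 = (18 + 15)*48 = 33*48 = 1584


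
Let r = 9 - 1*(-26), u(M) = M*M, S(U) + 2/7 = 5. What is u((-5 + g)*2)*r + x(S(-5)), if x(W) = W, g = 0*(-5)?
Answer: 24533/7 ≈ 3504.7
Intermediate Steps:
g = 0
S(U) = 33/7 (S(U) = -2/7 + 5 = 33/7)
u(M) = M²
r = 35 (r = 9 + 26 = 35)
u((-5 + g)*2)*r + x(S(-5)) = ((-5 + 0)*2)²*35 + 33/7 = (-5*2)²*35 + 33/7 = (-10)²*35 + 33/7 = 100*35 + 33/7 = 3500 + 33/7 = 24533/7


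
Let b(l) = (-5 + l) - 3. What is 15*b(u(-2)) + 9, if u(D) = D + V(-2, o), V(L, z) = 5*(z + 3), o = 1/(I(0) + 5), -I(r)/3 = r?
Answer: 99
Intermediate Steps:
I(r) = -3*r
o = 1/5 (o = 1/(-3*0 + 5) = 1/(0 + 5) = 1/5 ≈ 0.20000)
V(L, z) = 15 + 5*z (V(L, z) = 5*(3 + z) = 15 + 5*z)
u(D) = 16 + D (u(D) = D + (15 + 5*(1/5)) = D + (15 + 1) = D + 16 = 16 + D)
b(l) = -8 + l
15*b(u(-2)) + 9 = 15*(-8 + (16 - 2)) + 9 = 15*(-8 + 14) + 9 = 15*6 + 9 = 90 + 9 = 99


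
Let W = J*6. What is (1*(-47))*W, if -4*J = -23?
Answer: -3243/2 ≈ -1621.5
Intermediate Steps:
J = 23/4 (J = -¼*(-23) = 23/4 ≈ 5.7500)
W = 69/2 (W = (23/4)*6 = 69/2 ≈ 34.500)
(1*(-47))*W = (1*(-47))*(69/2) = -47*69/2 = -3243/2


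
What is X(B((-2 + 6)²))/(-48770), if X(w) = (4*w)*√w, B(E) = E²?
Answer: -8192/24385 ≈ -0.33594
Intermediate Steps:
X(w) = 4*w^(3/2)
X(B((-2 + 6)²))/(-48770) = (4*(((-2 + 6)²)²)^(3/2))/(-48770) = (4*((4²)²)^(3/2))*(-1/48770) = (4*(16²)^(3/2))*(-1/48770) = (4*256^(3/2))*(-1/48770) = (4*4096)*(-1/48770) = 16384*(-1/48770) = -8192/24385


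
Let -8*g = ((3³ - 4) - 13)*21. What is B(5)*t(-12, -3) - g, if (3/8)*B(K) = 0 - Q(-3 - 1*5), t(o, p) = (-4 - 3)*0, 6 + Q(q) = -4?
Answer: 105/4 ≈ 26.250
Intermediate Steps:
Q(q) = -10 (Q(q) = -6 - 4 = -10)
t(o, p) = 0 (t(o, p) = -7*0 = 0)
B(K) = 80/3 (B(K) = 8*(0 - 1*(-10))/3 = 8*(0 + 10)/3 = (8/3)*10 = 80/3)
g = -105/4 (g = -((3³ - 4) - 13)*21/8 = -((27 - 4) - 13)*21/8 = -(23 - 13)*21/8 = -5*21/4 = -⅛*210 = -105/4 ≈ -26.250)
B(5)*t(-12, -3) - g = (80/3)*0 - 1*(-105/4) = 0 + 105/4 = 105/4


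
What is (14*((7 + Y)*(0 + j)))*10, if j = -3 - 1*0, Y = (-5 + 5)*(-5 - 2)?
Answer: -2940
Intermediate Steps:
Y = 0 (Y = 0*(-7) = 0)
j = -3 (j = -3 + 0 = -3)
(14*((7 + Y)*(0 + j)))*10 = (14*((7 + 0)*(0 - 3)))*10 = (14*(7*(-3)))*10 = (14*(-21))*10 = -294*10 = -2940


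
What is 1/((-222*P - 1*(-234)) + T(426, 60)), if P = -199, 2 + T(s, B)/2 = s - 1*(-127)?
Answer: 1/45514 ≈ 2.1971e-5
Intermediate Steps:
T(s, B) = 250 + 2*s (T(s, B) = -4 + 2*(s - 1*(-127)) = -4 + 2*(s + 127) = -4 + 2*(127 + s) = -4 + (254 + 2*s) = 250 + 2*s)
1/((-222*P - 1*(-234)) + T(426, 60)) = 1/((-222*(-199) - 1*(-234)) + (250 + 2*426)) = 1/((44178 + 234) + (250 + 852)) = 1/(44412 + 1102) = 1/45514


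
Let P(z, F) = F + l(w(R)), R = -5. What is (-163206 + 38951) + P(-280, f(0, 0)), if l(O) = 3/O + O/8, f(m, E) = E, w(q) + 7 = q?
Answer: -497027/4 ≈ -1.2426e+5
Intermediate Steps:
w(q) = -7 + q
l(O) = 3/O + O/8 (l(O) = 3/O + O*(1/8) = 3/O + O/8)
P(z, F) = -7/4 + F (P(z, F) = F + (3/(-7 - 5) + (-7 - 5)/8) = F + (3/(-12) + (1/8)*(-12)) = F + (3*(-1/12) - 3/2) = F + (-1/4 - 3/2) = F - 7/4 = -7/4 + F)
(-163206 + 38951) + P(-280, f(0, 0)) = (-163206 + 38951) + (-7/4 + 0) = -124255 - 7/4 = -497027/4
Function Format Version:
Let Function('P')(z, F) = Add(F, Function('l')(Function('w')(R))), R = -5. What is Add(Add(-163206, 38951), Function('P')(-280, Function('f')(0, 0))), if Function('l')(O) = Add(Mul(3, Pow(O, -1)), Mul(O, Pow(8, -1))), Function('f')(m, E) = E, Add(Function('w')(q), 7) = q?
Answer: Rational(-497027, 4) ≈ -1.2426e+5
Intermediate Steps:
Function('w')(q) = Add(-7, q)
Function('l')(O) = Add(Mul(3, Pow(O, -1)), Mul(Rational(1, 8), O)) (Function('l')(O) = Add(Mul(3, Pow(O, -1)), Mul(O, Rational(1, 8))) = Add(Mul(3, Pow(O, -1)), Mul(Rational(1, 8), O)))
Function('P')(z, F) = Add(Rational(-7, 4), F) (Function('P')(z, F) = Add(F, Add(Mul(3, Pow(Add(-7, -5), -1)), Mul(Rational(1, 8), Add(-7, -5)))) = Add(F, Add(Mul(3, Pow(-12, -1)), Mul(Rational(1, 8), -12))) = Add(F, Add(Mul(3, Rational(-1, 12)), Rational(-3, 2))) = Add(F, Add(Rational(-1, 4), Rational(-3, 2))) = Add(F, Rational(-7, 4)) = Add(Rational(-7, 4), F))
Add(Add(-163206, 38951), Function('P')(-280, Function('f')(0, 0))) = Add(Add(-163206, 38951), Add(Rational(-7, 4), 0)) = Add(-124255, Rational(-7, 4)) = Rational(-497027, 4)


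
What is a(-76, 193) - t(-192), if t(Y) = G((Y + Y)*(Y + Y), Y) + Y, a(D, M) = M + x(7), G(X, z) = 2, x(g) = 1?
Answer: 384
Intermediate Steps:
a(D, M) = 1 + M (a(D, M) = M + 1 = 1 + M)
t(Y) = 2 + Y
a(-76, 193) - t(-192) = (1 + 193) - (2 - 192) = 194 - 1*(-190) = 194 + 190 = 384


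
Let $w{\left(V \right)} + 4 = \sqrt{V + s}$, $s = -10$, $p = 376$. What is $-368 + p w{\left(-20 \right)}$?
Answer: $-1872 + 376 i \sqrt{30} \approx -1872.0 + 2059.4 i$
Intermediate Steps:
$w{\left(V \right)} = -4 + \sqrt{-10 + V}$ ($w{\left(V \right)} = -4 + \sqrt{V - 10} = -4 + \sqrt{-10 + V}$)
$-368 + p w{\left(-20 \right)} = -368 + 376 \left(-4 + \sqrt{-10 - 20}\right) = -368 + 376 \left(-4 + \sqrt{-30}\right) = -368 + 376 \left(-4 + i \sqrt{30}\right) = -368 - \left(1504 - 376 i \sqrt{30}\right) = -1872 + 376 i \sqrt{30}$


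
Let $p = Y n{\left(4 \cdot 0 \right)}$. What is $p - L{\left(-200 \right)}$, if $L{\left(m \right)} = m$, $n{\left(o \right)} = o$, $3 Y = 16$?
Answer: $200$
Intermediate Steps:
$Y = \frac{16}{3}$ ($Y = \frac{1}{3} \cdot 16 = \frac{16}{3} \approx 5.3333$)
$p = 0$ ($p = \frac{16 \cdot 4 \cdot 0}{3} = \frac{16}{3} \cdot 0 = 0$)
$p - L{\left(-200 \right)} = 0 - -200 = 0 + 200 = 200$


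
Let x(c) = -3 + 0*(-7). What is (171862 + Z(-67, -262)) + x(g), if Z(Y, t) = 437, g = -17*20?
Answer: 172296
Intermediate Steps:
g = -340
x(c) = -3 (x(c) = -3 + 0 = -3)
(171862 + Z(-67, -262)) + x(g) = (171862 + 437) - 3 = 172299 - 3 = 172296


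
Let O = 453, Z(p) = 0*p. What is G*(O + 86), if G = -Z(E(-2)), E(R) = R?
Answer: 0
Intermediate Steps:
Z(p) = 0
G = 0 (G = -1*0 = 0)
G*(O + 86) = 0*(453 + 86) = 0*539 = 0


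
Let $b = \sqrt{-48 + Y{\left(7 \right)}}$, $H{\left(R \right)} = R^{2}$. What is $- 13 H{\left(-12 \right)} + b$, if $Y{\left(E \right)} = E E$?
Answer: $-1871$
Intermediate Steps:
$Y{\left(E \right)} = E^{2}$
$b = 1$ ($b = \sqrt{-48 + 7^{2}} = \sqrt{-48 + 49} = \sqrt{1} = 1$)
$- 13 H{\left(-12 \right)} + b = - 13 \left(-12\right)^{2} + 1 = \left(-13\right) 144 + 1 = -1872 + 1 = -1871$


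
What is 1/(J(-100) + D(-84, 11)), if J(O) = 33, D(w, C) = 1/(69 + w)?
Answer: 15/494 ≈ 0.030364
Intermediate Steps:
1/(J(-100) + D(-84, 11)) = 1/(33 + 1/(69 - 84)) = 1/(33 + 1/(-15)) = 1/(33 - 1/15) = 1/(494/15) = 15/494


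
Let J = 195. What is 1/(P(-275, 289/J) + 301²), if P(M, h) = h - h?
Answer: 1/90601 ≈ 1.1037e-5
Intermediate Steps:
P(M, h) = 0
1/(P(-275, 289/J) + 301²) = 1/(0 + 301²) = 1/(0 + 90601) = 1/90601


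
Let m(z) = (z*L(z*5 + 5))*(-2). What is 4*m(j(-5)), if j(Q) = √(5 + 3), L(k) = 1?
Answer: -16*√2 ≈ -22.627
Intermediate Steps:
j(Q) = 2*√2 (j(Q) = √8 = 2*√2)
m(z) = -2*z (m(z) = (z*1)*(-2) = z*(-2) = -2*z)
4*m(j(-5)) = 4*(-4*√2) = -16*√2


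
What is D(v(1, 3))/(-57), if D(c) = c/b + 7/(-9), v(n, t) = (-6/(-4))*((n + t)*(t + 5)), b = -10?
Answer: 251/2565 ≈ 0.097856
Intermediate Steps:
v(n, t) = 3*(5 + t)*(n + t)/2 (v(n, t) = (-6*(-1)/4)*((n + t)*(5 + t)) = (-1*(-3/2))*((5 + t)*(n + t)) = 3*((5 + t)*(n + t))/2 = 3*(5 + t)*(n + t)/2)
D(c) = -7/9 - c/10 (D(c) = c/(-10) + 7/(-9) = c*(-⅒) + 7*(-⅑) = -c/10 - 7/9 = -7/9 - c/10)
D(v(1, 3))/(-57) = (-7/9 - ((3/2)*3² + (15/2)*1 + (15/2)*3 + (3/2)*1*3)/10)/(-57) = (-7/9 - ((3/2)*9 + 15/2 + 45/2 + 9/2)/10)*(-1/57) = (-7/9 - (27/2 + 15/2 + 45/2 + 9/2)/10)*(-1/57) = (-7/9 - ⅒*48)*(-1/57) = (-7/9 - 24/5)*(-1/57) = -251/45*(-1/57) = 251/2565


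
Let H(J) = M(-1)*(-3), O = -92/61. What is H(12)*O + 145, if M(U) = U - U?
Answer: 145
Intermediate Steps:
M(U) = 0
O = -92/61 (O = -92*1/61 = -92/61 ≈ -1.5082)
H(J) = 0 (H(J) = 0*(-3) = 0)
H(12)*O + 145 = 0*(-92/61) + 145 = 0 + 145 = 145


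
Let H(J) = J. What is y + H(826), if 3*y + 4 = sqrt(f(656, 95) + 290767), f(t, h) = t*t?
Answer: 2474/3 + sqrt(721103)/3 ≈ 1107.7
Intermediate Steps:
f(t, h) = t**2
y = -4/3 + sqrt(721103)/3 (y = -4/3 + sqrt(656**2 + 290767)/3 = -4/3 + sqrt(430336 + 290767)/3 = -4/3 + sqrt(721103)/3 ≈ 281.73)
y + H(826) = (-4/3 + sqrt(721103)/3) + 826 = 2474/3 + sqrt(721103)/3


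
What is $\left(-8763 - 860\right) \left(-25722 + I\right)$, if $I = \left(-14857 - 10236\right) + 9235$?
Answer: $400124340$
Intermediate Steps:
$I = -15858$ ($I = -25093 + 9235 = -15858$)
$\left(-8763 - 860\right) \left(-25722 + I\right) = \left(-8763 - 860\right) \left(-25722 - 15858\right) = \left(-8763 - 860\right) \left(-41580\right) = \left(-9623\right) \left(-41580\right) = 400124340$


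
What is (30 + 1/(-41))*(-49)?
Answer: -60221/41 ≈ -1468.8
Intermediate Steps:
(30 + 1/(-41))*(-49) = (30 - 1/41)*(-49) = (1229/41)*(-49) = -60221/41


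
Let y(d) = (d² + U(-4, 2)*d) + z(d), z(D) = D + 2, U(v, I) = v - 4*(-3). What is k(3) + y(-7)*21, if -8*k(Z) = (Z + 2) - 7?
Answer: -1007/4 ≈ -251.75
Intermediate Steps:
U(v, I) = 12 + v (U(v, I) = v + 12 = 12 + v)
z(D) = 2 + D
k(Z) = 5/8 - Z/8 (k(Z) = -((Z + 2) - 7)/8 = -((2 + Z) - 7)/8 = -(-5 + Z)/8 = 5/8 - Z/8)
y(d) = 2 + d² + 9*d (y(d) = (d² + (12 - 4)*d) + (2 + d) = (d² + 8*d) + (2 + d) = 2 + d² + 9*d)
k(3) + y(-7)*21 = (5/8 - ⅛*3) + (2 + (-7)² + 9*(-7))*21 = (5/8 - 3/8) + (2 + 49 - 63)*21 = ¼ - 12*21 = ¼ - 252 = -1007/4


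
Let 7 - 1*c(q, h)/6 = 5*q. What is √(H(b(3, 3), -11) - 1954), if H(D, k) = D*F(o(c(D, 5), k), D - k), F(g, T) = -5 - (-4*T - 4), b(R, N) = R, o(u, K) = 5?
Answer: I*√1789 ≈ 42.297*I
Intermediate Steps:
c(q, h) = 42 - 30*q
F(g, T) = -1 + 4*T (F(g, T) = -5 - (-4 - 4*T) = -5 + (4 + 4*T) = -1 + 4*T)
H(D, k) = D*(-1 - 4*k + 4*D) (H(D, k) = D*(-1 + 4*(D - k)) = D*(-1 + (-4*k + 4*D)) = D*(-1 - 4*k + 4*D))
√(H(b(3, 3), -11) - 1954) = √(3*(-1 - 4*(-11) + 4*3) - 1954) = √(3*(-1 + 44 + 12) - 1954) = √(3*55 - 1954) = √(165 - 1954) = √(-1789) = I*√1789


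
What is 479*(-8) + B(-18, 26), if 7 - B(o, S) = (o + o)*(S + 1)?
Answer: -2853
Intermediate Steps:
B(o, S) = 7 - 2*o*(1 + S) (B(o, S) = 7 - (o + o)*(S + 1) = 7 - 2*o*(1 + S))
479*(-8) + B(-18, 26) = 479*(-8) + (7 - 2*(-18) - 2*26*(-18)) = -3832 + (7 + 36 + 936) = -3832 + 979 = -2853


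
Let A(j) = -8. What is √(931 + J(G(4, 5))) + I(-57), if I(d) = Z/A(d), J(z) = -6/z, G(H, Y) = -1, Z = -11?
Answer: 11/8 + √937 ≈ 31.985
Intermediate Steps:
I(d) = 11/8 (I(d) = -11/(-8) = -11*(-⅛) = 11/8)
√(931 + J(G(4, 5))) + I(-57) = √(931 - 6/(-1)) + 11/8 = √(931 - 6*(-1)) + 11/8 = √(931 + 6) + 11/8 = √937 + 11/8 = 11/8 + √937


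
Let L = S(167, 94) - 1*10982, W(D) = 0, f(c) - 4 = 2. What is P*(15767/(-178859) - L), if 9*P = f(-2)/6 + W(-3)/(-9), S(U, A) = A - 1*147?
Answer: 657897766/536577 ≈ 1226.1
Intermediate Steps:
f(c) = 6 (f(c) = 4 + 2 = 6)
S(U, A) = -147 + A (S(U, A) = A - 147 = -147 + A)
L = -11035 (L = (-147 + 94) - 1*10982 = -53 - 10982 = -11035)
P = ⅑ (P = (6/6 + 0/(-9))/9 = (6*(⅙) + 0*(-⅑))/9 = (1 + 0)/9 = (⅑)*1 = ⅑ ≈ 0.11111)
P*(15767/(-178859) - L) = (15767/(-178859) - 1*(-11035))/9 = (15767*(-1/178859) + 11035)/9 = (-15767/178859 + 11035)/9 = (⅑)*(1973693298/178859) = 657897766/536577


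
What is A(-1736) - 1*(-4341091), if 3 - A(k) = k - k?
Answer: 4341094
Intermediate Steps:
A(k) = 3 (A(k) = 3 - (k - k) = 3 - 1*0 = 3 + 0 = 3)
A(-1736) - 1*(-4341091) = 3 - 1*(-4341091) = 3 + 4341091 = 4341094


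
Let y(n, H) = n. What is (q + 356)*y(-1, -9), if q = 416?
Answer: -772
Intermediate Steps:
(q + 356)*y(-1, -9) = (416 + 356)*(-1) = 772*(-1) = -772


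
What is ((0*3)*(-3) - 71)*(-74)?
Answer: 5254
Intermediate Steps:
((0*3)*(-3) - 71)*(-74) = (0*(-3) - 71)*(-74) = (0 - 71)*(-74) = -71*(-74) = 5254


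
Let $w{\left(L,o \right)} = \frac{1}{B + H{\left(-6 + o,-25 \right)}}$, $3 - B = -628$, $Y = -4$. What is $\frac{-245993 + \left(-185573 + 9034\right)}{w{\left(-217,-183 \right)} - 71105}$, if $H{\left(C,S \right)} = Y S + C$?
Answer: $\frac{25445816}{4282101} \approx 5.9424$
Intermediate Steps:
$B = 631$ ($B = 3 - -628 = 3 + 628 = 631$)
$H{\left(C,S \right)} = C - 4 S$ ($H{\left(C,S \right)} = - 4 S + C = C - 4 S$)
$w{\left(L,o \right)} = \frac{1}{725 + o}$ ($w{\left(L,o \right)} = \frac{1}{631 + \left(\left(-6 + o\right) - -100\right)} = \frac{1}{631 + \left(\left(-6 + o\right) + 100\right)} = \frac{1}{631 + \left(94 + o\right)} = \frac{1}{725 + o}$)
$\frac{-245993 + \left(-185573 + 9034\right)}{w{\left(-217,-183 \right)} - 71105} = \frac{-245993 + \left(-185573 + 9034\right)}{\frac{1}{725 - 183} - 71105} = \frac{-245993 - 176539}{\frac{1}{542} - 71105} = - \frac{422532}{\frac{1}{542} - 71105} = - \frac{422532}{- \frac{38538909}{542}} = \left(-422532\right) \left(- \frac{542}{38538909}\right) = \frac{25445816}{4282101}$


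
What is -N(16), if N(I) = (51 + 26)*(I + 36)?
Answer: -4004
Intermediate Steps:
N(I) = 2772 + 77*I (N(I) = 77*(36 + I) = 2772 + 77*I)
-N(16) = -(2772 + 77*16) = -(2772 + 1232) = -1*4004 = -4004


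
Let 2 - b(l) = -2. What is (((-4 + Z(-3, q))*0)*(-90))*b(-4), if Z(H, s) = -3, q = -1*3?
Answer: 0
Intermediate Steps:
q = -3
b(l) = 4 (b(l) = 2 - 1*(-2) = 2 + 2 = 4)
(((-4 + Z(-3, q))*0)*(-90))*b(-4) = (((-4 - 3)*0)*(-90))*4 = (-7*0*(-90))*4 = (0*(-90))*4 = 0*4 = 0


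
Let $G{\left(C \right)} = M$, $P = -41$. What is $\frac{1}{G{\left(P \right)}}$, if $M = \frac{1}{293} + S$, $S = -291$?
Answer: $- \frac{293}{85262} \approx -0.0034365$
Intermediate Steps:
$M = - \frac{85262}{293}$ ($M = \frac{1}{293} - 291 = - \frac{85262}{293} \approx -291.0$)
$G{\left(C \right)} = - \frac{85262}{293}$
$\frac{1}{G{\left(P \right)}} = \frac{1}{- \frac{85262}{293}} = - \frac{293}{85262}$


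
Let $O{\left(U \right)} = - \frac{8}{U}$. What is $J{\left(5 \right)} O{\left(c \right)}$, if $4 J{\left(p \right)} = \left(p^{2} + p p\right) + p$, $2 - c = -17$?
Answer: $- \frac{110}{19} \approx -5.7895$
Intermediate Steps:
$c = 19$ ($c = 2 - -17 = 2 + 17 = 19$)
$J{\left(p \right)} = \frac{p^{2}}{2} + \frac{p}{4}$ ($J{\left(p \right)} = \frac{\left(p^{2} + p p\right) + p}{4} = \frac{\left(p^{2} + p^{2}\right) + p}{4} = \frac{2 p^{2} + p}{4} = \frac{p + 2 p^{2}}{4} = \frac{p^{2}}{2} + \frac{p}{4}$)
$J{\left(5 \right)} O{\left(c \right)} = \frac{1}{4} \cdot 5 \left(1 + 2 \cdot 5\right) \left(- \frac{8}{19}\right) = \frac{1}{4} \cdot 5 \left(1 + 10\right) \left(\left(-8\right) \frac{1}{19}\right) = \frac{1}{4} \cdot 5 \cdot 11 \left(- \frac{8}{19}\right) = \frac{55}{4} \left(- \frac{8}{19}\right) = - \frac{110}{19}$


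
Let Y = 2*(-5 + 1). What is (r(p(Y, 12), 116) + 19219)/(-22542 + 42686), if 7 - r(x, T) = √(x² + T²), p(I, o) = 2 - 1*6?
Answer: 9613/10072 - √842/5036 ≈ 0.94867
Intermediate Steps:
Y = -8 (Y = 2*(-4) = -8)
p(I, o) = -4 (p(I, o) = 2 - 6 = -4)
r(x, T) = 7 - √(T² + x²) (r(x, T) = 7 - √(x² + T²) = 7 - √(T² + x²))
(r(p(Y, 12), 116) + 19219)/(-22542 + 42686) = ((7 - √(116² + (-4)²)) + 19219)/(-22542 + 42686) = ((7 - √(13456 + 16)) + 19219)/20144 = ((7 - √13472) + 19219)*(1/20144) = ((7 - 4*√842) + 19219)*(1/20144) = (19226 - 4*√842)*(1/20144) = 9613/10072 - √842/5036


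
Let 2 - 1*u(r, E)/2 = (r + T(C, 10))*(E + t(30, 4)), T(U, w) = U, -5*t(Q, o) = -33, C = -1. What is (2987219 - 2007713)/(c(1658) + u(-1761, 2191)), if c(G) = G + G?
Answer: 2448765/19369156 ≈ 0.12643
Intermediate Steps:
t(Q, o) = 33/5 (t(Q, o) = -⅕*(-33) = 33/5)
u(r, E) = 4 - 2*(-1 + r)*(33/5 + E) (u(r, E) = 4 - 2*(r - 1)*(E + 33/5) = 4 - 2*(-1 + r)*(33/5 + E))
c(G) = 2*G
(2987219 - 2007713)/(c(1658) + u(-1761, 2191)) = (2987219 - 2007713)/(2*1658 + (86/5 + 2*2191 - 66/5*(-1761) - 2*2191*(-1761))) = 979506/(3316 + (86/5 + 4382 + 116226/5 + 7716702)) = 979506/(3316 + 38721732/5) = 979506/(38738312/5) = 979506*(5/38738312) = 2448765/19369156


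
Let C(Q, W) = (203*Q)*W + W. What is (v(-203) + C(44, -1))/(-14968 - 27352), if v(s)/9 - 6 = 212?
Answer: 6971/42320 ≈ 0.16472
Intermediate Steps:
v(s) = 1962 (v(s) = 54 + 9*212 = 54 + 1908 = 1962)
C(Q, W) = W + 203*Q*W (C(Q, W) = 203*Q*W + W = W + 203*Q*W)
(v(-203) + C(44, -1))/(-14968 - 27352) = (1962 - (1 + 203*44))/(-14968 - 27352) = (1962 - (1 + 8932))/(-42320) = (1962 - 1*8933)*(-1/42320) = (1962 - 8933)*(-1/42320) = -6971*(-1/42320) = 6971/42320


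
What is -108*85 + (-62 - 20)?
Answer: -9262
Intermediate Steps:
-108*85 + (-62 - 20) = -9180 - 82 = -9262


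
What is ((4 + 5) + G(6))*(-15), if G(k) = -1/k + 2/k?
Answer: -275/2 ≈ -137.50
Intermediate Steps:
G(k) = 1/k
((4 + 5) + G(6))*(-15) = ((4 + 5) + 1/6)*(-15) = (9 + ⅙)*(-15) = (55/6)*(-15) = -275/2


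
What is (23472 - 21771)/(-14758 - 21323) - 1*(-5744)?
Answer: 23027507/4009 ≈ 5744.0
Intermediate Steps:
(23472 - 21771)/(-14758 - 21323) - 1*(-5744) = 1701/(-36081) + 5744 = 1701*(-1/36081) + 5744 = -189/4009 + 5744 = 23027507/4009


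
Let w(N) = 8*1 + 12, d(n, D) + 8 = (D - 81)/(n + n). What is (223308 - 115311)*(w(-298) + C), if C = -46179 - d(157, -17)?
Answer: -782509327026/157 ≈ -4.9841e+9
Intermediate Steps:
d(n, D) = -8 + (-81 + D)/(2*n) (d(n, D) = -8 + (D - 81)/(n + n) = -8 + (-81 + D)/((2*n)) = -8 + (-81 + D)*(1/(2*n)) = -8 + (-81 + D)/(2*n))
C = -7248798/157 (C = -46179 - (-81 - 17 - 16*157)/(2*157) = -46179 - (-81 - 17 - 2512)/(2*157) = -46179 - (-2610)/(2*157) = -46179 - 1*(-1305/157) = -46179 + 1305/157 = -7248798/157 ≈ -46171.)
w(N) = 20 (w(N) = 8 + 12 = 20)
(223308 - 115311)*(w(-298) + C) = (223308 - 115311)*(20 - 7248798/157) = 107997*(-7245658/157) = -782509327026/157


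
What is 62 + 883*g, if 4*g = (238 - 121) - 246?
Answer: -113659/4 ≈ -28415.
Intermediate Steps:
g = -129/4 (g = ((238 - 121) - 246)/4 = (117 - 246)/4 = (¼)*(-129) = -129/4 ≈ -32.250)
62 + 883*g = 62 + 883*(-129/4) = 62 - 113907/4 = -113659/4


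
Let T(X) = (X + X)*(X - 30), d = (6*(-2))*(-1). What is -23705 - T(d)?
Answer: -23273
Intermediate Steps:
d = 12 (d = -12*(-1) = 12)
T(X) = 2*X*(-30 + X) (T(X) = (2*X)*(-30 + X) = 2*X*(-30 + X))
-23705 - T(d) = -23705 - 2*12*(-30 + 12) = -23705 - 2*12*(-18) = -23705 - 1*(-432) = -23705 + 432 = -23273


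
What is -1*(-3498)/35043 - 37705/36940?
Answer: -79472013/86299228 ≈ -0.92089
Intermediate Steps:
-1*(-3498)/35043 - 37705/36940 = 3498*(1/35043) - 37705*1/36940 = 1166/11681 - 7541/7388 = -79472013/86299228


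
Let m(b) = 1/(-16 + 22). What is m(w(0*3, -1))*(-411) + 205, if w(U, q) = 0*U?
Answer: 273/2 ≈ 136.50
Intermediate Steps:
w(U, q) = 0
m(b) = ⅙ (m(b) = 1/6 = ⅙)
m(w(0*3, -1))*(-411) + 205 = (⅙)*(-411) + 205 = -137/2 + 205 = 273/2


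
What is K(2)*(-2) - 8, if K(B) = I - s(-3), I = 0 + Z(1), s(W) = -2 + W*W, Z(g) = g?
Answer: 4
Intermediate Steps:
s(W) = -2 + W²
I = 1 (I = 0 + 1 = 1)
K(B) = -6 (K(B) = 1 - (-2 + (-3)²) = 1 - (-2 + 9) = 1 - 1*7 = 1 - 7 = -6)
K(2)*(-2) - 8 = -6*(-2) - 8 = 12 - 8 = 4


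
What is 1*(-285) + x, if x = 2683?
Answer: 2398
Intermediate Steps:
1*(-285) + x = 1*(-285) + 2683 = -285 + 2683 = 2398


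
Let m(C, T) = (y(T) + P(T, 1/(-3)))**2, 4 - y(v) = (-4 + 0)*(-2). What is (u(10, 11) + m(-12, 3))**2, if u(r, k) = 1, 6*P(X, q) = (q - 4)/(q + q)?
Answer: 1874161/20736 ≈ 90.382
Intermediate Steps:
P(X, q) = (-4 + q)/(12*q) (P(X, q) = ((q - 4)/(q + q))/6 = ((-4 + q)/((2*q)))/6 = ((-4 + q)*(1/(2*q)))/6 = ((-4 + q)/(2*q))/6 = (-4 + q)/(12*q))
y(v) = -4 (y(v) = 4 - (-4 + 0)*(-2) = 4 - (-4)*(-2) = 4 - 1*8 = 4 - 8 = -4)
m(C, T) = 1225/144 (m(C, T) = (-4 + (-4 + 1/(-3))/(12*(1/(-3))))**2 = (-4 + (-4 - 1/3)/(12*(-1/3)))**2 = (-4 + (1/12)*(-3)*(-13/3))**2 = (-4 + 13/12)**2 = (-35/12)**2 = 1225/144)
(u(10, 11) + m(-12, 3))**2 = (1 + 1225/144)**2 = (1369/144)**2 = 1874161/20736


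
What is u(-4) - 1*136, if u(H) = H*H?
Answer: -120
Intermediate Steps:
u(H) = H**2
u(-4) - 1*136 = (-4)**2 - 1*136 = 16 - 136 = -120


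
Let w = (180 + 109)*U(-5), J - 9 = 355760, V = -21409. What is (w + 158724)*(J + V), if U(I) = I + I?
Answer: 52104656240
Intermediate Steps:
U(I) = 2*I
J = 355769 (J = 9 + 355760 = 355769)
w = -2890 (w = (180 + 109)*(2*(-5)) = 289*(-10) = -2890)
(w + 158724)*(J + V) = (-2890 + 158724)*(355769 - 21409) = 155834*334360 = 52104656240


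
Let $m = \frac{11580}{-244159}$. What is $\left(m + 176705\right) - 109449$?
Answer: $\frac{16421146124}{244159} \approx 67256.0$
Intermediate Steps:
$m = - \frac{11580}{244159}$ ($m = 11580 \left(- \frac{1}{244159}\right) = - \frac{11580}{244159} \approx -0.047428$)
$\left(m + 176705\right) - 109449 = \left(- \frac{11580}{244159} + 176705\right) - 109449 = \frac{43144104515}{244159} - 109449 = \frac{16421146124}{244159}$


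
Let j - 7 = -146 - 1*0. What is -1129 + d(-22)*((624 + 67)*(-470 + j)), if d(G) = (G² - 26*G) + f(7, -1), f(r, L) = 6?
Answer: -446910907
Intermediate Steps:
j = -139 (j = 7 + (-146 - 1*0) = 7 + (-146 + 0) = 7 - 146 = -139)
d(G) = 6 + G² - 26*G (d(G) = (G² - 26*G) + 6 = 6 + G² - 26*G)
-1129 + d(-22)*((624 + 67)*(-470 + j)) = -1129 + (6 + (-22)² - 26*(-22))*((624 + 67)*(-470 - 139)) = -1129 + (6 + 484 + 572)*(691*(-609)) = -1129 + 1062*(-420819) = -1129 - 446909778 = -446910907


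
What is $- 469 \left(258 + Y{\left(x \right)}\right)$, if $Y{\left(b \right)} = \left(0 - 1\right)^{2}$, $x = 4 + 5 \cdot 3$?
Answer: $-121471$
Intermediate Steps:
$x = 19$ ($x = 4 + 15 = 19$)
$Y{\left(b \right)} = 1$ ($Y{\left(b \right)} = \left(-1\right)^{2} = 1$)
$- 469 \left(258 + Y{\left(x \right)}\right) = - 469 \left(258 + 1\right) = \left(-469\right) 259 = -121471$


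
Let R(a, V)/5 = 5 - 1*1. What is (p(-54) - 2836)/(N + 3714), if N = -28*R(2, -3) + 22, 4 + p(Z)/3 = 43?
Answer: -2719/3176 ≈ -0.85611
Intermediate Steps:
p(Z) = 117 (p(Z) = -12 + 3*43 = -12 + 129 = 117)
R(a, V) = 20 (R(a, V) = 5*(5 - 1*1) = 5*(5 - 1) = 5*4 = 20)
N = -538 (N = -28*20 + 22 = -560 + 22 = -538)
(p(-54) - 2836)/(N + 3714) = (117 - 2836)/(-538 + 3714) = -2719/3176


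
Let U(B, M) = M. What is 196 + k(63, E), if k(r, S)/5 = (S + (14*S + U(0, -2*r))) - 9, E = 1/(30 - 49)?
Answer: -9176/19 ≈ -482.95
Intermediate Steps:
E = -1/19 (E = 1/(-19) = -1/19 ≈ -0.052632)
k(r, S) = -45 - 10*r + 75*S (k(r, S) = 5*((S + (14*S - 2*r)) - 9) = 5*((S + (-2*r + 14*S)) - 9) = 5*((-2*r + 15*S) - 9) = 5*(-9 - 2*r + 15*S) = -45 - 10*r + 75*S)
196 + k(63, E) = 196 + (-45 - 10*63 + 75*(-1/19)) = 196 + (-45 - 630 - 75/19) = 196 - 12900/19 = -9176/19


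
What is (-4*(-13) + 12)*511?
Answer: 32704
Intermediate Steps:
(-4*(-13) + 12)*511 = (52 + 12)*511 = 64*511 = 32704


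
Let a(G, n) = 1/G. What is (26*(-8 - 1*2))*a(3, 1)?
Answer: -260/3 ≈ -86.667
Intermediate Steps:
(26*(-8 - 1*2))*a(3, 1) = (26*(-8 - 1*2))/3 = (26*(-8 - 2))*(⅓) = (26*(-10))*(⅓) = -260*⅓ = -260/3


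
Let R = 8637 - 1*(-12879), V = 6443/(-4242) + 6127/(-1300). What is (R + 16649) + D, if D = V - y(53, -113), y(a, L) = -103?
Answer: 105499173083/2757300 ≈ 38262.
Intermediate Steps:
V = -17183317/2757300 (V = 6443*(-1/4242) + 6127*(-1/1300) = -6443/4242 - 6127/1300 = -17183317/2757300 ≈ -6.2319)
R = 21516 (R = 8637 + 12879 = 21516)
D = 266818583/2757300 (D = -17183317/2757300 - 1*(-103) = -17183317/2757300 + 103 = 266818583/2757300 ≈ 96.768)
(R + 16649) + D = (21516 + 16649) + 266818583/2757300 = 38165 + 266818583/2757300 = 105499173083/2757300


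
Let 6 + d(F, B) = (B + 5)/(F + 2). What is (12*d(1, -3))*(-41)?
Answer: 2624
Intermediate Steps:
d(F, B) = -6 + (5 + B)/(2 + F) (d(F, B) = -6 + (B + 5)/(F + 2) = -6 + (5 + B)/(2 + F))
(12*d(1, -3))*(-41) = (12*((-7 - 3 - 6*1)/(2 + 1)))*(-41) = (12*((-7 - 3 - 6)/3))*(-41) = (12*((⅓)*(-16)))*(-41) = (12*(-16/3))*(-41) = -64*(-41) = 2624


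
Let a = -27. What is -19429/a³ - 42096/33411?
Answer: -59811083/219209571 ≈ -0.27285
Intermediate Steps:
-19429/a³ - 42096/33411 = -19429/((-27)³) - 42096/33411 = -19429/(-19683) - 42096*1/33411 = -19429*(-1/19683) - 14032/11137 = 19429/19683 - 14032/11137 = -59811083/219209571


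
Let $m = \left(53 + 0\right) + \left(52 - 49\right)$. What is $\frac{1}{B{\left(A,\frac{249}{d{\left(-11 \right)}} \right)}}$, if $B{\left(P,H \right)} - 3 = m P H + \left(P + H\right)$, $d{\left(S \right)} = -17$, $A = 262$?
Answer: $- \frac{17}{3649072} \approx -4.6587 \cdot 10^{-6}$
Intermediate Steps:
$m = 56$ ($m = 53 + \left(52 - 49\right) = 53 + 3 = 56$)
$B{\left(P,H \right)} = 3 + H + P + 56 H P$ ($B{\left(P,H \right)} = 3 + \left(56 P H + \left(P + H\right)\right) = 3 + \left(56 H P + \left(H + P\right)\right) = 3 + \left(H + P + 56 H P\right) = 3 + H + P + 56 H P$)
$\frac{1}{B{\left(A,\frac{249}{d{\left(-11 \right)}} \right)}} = \frac{1}{3 + \frac{249}{-17} + 262 + 56 \frac{249}{-17} \cdot 262} = \frac{1}{3 + 249 \left(- \frac{1}{17}\right) + 262 + 56 \cdot 249 \left(- \frac{1}{17}\right) 262} = \frac{1}{3 - \frac{249}{17} + 262 + 56 \left(- \frac{249}{17}\right) 262} = \frac{1}{3 - \frac{249}{17} + 262 - \frac{3653328}{17}} = \frac{1}{- \frac{3649072}{17}} = - \frac{17}{3649072}$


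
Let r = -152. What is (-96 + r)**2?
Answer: 61504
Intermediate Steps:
(-96 + r)**2 = (-96 - 152)**2 = (-248)**2 = 61504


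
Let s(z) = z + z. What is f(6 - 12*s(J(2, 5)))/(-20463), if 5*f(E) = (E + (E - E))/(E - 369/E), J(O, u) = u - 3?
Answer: -196/15858825 ≈ -1.2359e-5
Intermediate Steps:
J(O, u) = -3 + u
s(z) = 2*z
f(E) = E/(5*(E - 369/E)) (f(E) = ((E + (E - E))/(E - 369/E))/5 = ((E + 0)/(E - 369/E))/5 = (E/(E - 369/E))/5 = E/(5*(E - 369/E)))
f(6 - 12*s(J(2, 5)))/(-20463) = ((6 - 24*(-3 + 5))²/(5*(-369 + (6 - 24*(-3 + 5))²)))/(-20463) = ((6 - 24*2)²/(5*(-369 + (6 - 24*2)²)))*(-1/20463) = ((6 - 12*4)²/(5*(-369 + (6 - 12*4)²)))*(-1/20463) = ((6 - 48)²/(5*(-369 + (6 - 48)²)))*(-1/20463) = ((⅕)*(-42)²/(-369 + (-42)²))*(-1/20463) = ((⅕)*1764/(-369 + 1764))*(-1/20463) = ((⅕)*1764/1395)*(-1/20463) = ((⅕)*1764*(1/1395))*(-1/20463) = (196/775)*(-1/20463) = -196/15858825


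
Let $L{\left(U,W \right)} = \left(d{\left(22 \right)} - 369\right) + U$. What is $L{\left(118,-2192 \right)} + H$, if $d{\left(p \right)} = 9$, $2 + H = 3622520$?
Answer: $3622276$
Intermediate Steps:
$H = 3622518$ ($H = -2 + 3622520 = 3622518$)
$L{\left(U,W \right)} = -360 + U$ ($L{\left(U,W \right)} = \left(9 - 369\right) + U = -360 + U$)
$L{\left(118,-2192 \right)} + H = \left(-360 + 118\right) + 3622518 = -242 + 3622518 = 3622276$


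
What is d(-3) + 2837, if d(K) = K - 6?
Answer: 2828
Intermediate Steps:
d(K) = -6 + K
d(-3) + 2837 = (-6 - 3) + 2837 = -9 + 2837 = 2828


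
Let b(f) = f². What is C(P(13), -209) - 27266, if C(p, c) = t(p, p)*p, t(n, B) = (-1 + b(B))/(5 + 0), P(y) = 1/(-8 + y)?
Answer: -17041274/625 ≈ -27266.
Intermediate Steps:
t(n, B) = -⅕ + B²/5 (t(n, B) = (-1 + B²)/(5 + 0) = (-1 + B²)/5 = (-1 + B²)*(⅕) = -⅕ + B²/5)
C(p, c) = p*(-⅕ + p²/5) (C(p, c) = (-⅕ + p²/5)*p = p*(-⅕ + p²/5))
C(P(13), -209) - 27266 = (-1 + (1/(-8 + 13))²)/(5*(-8 + 13)) - 27266 = (⅕)*(-1 + (1/5)²)/5 - 27266 = (⅕)*(⅕)*(-1 + (⅕)²) - 27266 = (⅕)*(⅕)*(-1 + 1/25) - 27266 = (⅕)*(⅕)*(-24/25) - 27266 = -24/625 - 27266 = -17041274/625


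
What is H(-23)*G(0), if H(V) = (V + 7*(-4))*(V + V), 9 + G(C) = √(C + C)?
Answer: -21114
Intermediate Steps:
G(C) = -9 + √2*√C (G(C) = -9 + √(C + C) = -9 + √(2*C) = -9 + √2*√C)
H(V) = 2*V*(-28 + V) (H(V) = (V - 28)*(2*V) = (-28 + V)*(2*V) = 2*V*(-28 + V))
H(-23)*G(0) = (2*(-23)*(-28 - 23))*(-9 + √2*√0) = (2*(-23)*(-51))*(-9 + √2*0) = 2346*(-9 + 0) = 2346*(-9) = -21114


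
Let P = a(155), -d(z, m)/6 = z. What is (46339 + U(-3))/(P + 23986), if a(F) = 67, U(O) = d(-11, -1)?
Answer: 46405/24053 ≈ 1.9293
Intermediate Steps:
d(z, m) = -6*z
U(O) = 66 (U(O) = -6*(-11) = 66)
P = 67
(46339 + U(-3))/(P + 23986) = (46339 + 66)/(67 + 23986) = 46405/24053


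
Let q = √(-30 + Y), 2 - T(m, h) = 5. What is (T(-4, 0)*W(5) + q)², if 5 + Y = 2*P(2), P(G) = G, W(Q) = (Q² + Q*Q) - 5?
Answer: (135 - I*√31)² ≈ 18194.0 - 1503.3*I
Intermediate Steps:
W(Q) = -5 + 2*Q² (W(Q) = (Q² + Q²) - 5 = 2*Q² - 5 = -5 + 2*Q²)
T(m, h) = -3 (T(m, h) = 2 - 1*5 = 2 - 5 = -3)
Y = -1 (Y = -5 + 2*2 = -5 + 4 = -1)
q = I*√31 (q = √(-30 - 1) = √(-31) = I*√31 ≈ 5.5678*I)
(T(-4, 0)*W(5) + q)² = (-3*(-5 + 2*5²) + I*√31)² = (-3*(-5 + 2*25) + I*√31)² = (-3*(-5 + 50) + I*√31)² = (-3*45 + I*√31)² = (-135 + I*√31)²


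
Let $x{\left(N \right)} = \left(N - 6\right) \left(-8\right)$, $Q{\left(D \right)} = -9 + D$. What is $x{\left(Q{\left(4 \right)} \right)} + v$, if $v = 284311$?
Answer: $284399$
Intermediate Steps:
$x{\left(N \right)} = 48 - 8 N$ ($x{\left(N \right)} = \left(-6 + N\right) \left(-8\right) = 48 - 8 N$)
$x{\left(Q{\left(4 \right)} \right)} + v = \left(48 - 8 \left(-9 + 4\right)\right) + 284311 = \left(48 - -40\right) + 284311 = \left(48 + 40\right) + 284311 = 88 + 284311 = 284399$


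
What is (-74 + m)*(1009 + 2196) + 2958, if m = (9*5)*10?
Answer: 1208038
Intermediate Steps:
m = 450 (m = 45*10 = 450)
(-74 + m)*(1009 + 2196) + 2958 = (-74 + 450)*(1009 + 2196) + 2958 = 376*3205 + 2958 = 1205080 + 2958 = 1208038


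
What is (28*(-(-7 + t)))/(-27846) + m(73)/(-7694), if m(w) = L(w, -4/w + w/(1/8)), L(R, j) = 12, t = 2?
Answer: -50404/7651683 ≈ -0.0065873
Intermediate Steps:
m(w) = 12
(28*(-(-7 + t)))/(-27846) + m(73)/(-7694) = (28*(-(-7 + 2)))/(-27846) + 12/(-7694) = (28*(-1*(-5)))*(-1/27846) + 12*(-1/7694) = (28*5)*(-1/27846) - 6/3847 = 140*(-1/27846) - 6/3847 = -10/1989 - 6/3847 = -50404/7651683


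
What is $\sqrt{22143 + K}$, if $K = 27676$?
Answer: $\sqrt{49819} \approx 223.2$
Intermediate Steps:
$\sqrt{22143 + K} = \sqrt{22143 + 27676} = \sqrt{49819}$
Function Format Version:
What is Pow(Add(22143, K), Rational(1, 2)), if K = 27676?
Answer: Pow(49819, Rational(1, 2)) ≈ 223.20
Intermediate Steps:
Pow(Add(22143, K), Rational(1, 2)) = Pow(Add(22143, 27676), Rational(1, 2)) = Pow(49819, Rational(1, 2))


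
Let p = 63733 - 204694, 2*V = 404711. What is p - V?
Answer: -686633/2 ≈ -3.4332e+5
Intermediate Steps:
V = 404711/2 (V = (½)*404711 = 404711/2 ≈ 2.0236e+5)
p = -140961
p - V = -140961 - 1*404711/2 = -140961 - 404711/2 = -686633/2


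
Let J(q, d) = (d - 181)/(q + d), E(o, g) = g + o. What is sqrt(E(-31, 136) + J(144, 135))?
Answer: sqrt(906719)/93 ≈ 10.239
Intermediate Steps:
J(q, d) = (-181 + d)/(d + q)
sqrt(E(-31, 136) + J(144, 135)) = sqrt((136 - 31) + (-181 + 135)/(135 + 144)) = sqrt(105 - 46/279) = sqrt(29249/279) = sqrt(906719)/93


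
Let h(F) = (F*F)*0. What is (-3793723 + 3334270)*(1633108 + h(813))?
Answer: -750336369924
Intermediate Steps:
h(F) = 0 (h(F) = F**2*0 = 0)
(-3793723 + 3334270)*(1633108 + h(813)) = (-3793723 + 3334270)*(1633108 + 0) = -459453*1633108 = -750336369924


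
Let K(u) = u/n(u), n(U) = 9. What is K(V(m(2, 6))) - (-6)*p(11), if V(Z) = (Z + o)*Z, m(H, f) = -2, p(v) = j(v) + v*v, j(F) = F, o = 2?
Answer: 792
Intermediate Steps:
p(v) = v + v² (p(v) = v + v*v = v + v²)
V(Z) = Z*(2 + Z) (V(Z) = (Z + 2)*Z = (2 + Z)*Z = Z*(2 + Z))
K(u) = u/9
K(V(m(2, 6))) - (-6)*p(11) = (-2*(2 - 2))/9 - (-6)*11*(1 + 11) = (-2*0)/9 - (-6)*11*12 = (⅑)*0 - (-6)*132 = 0 - 1*(-792) = 0 + 792 = 792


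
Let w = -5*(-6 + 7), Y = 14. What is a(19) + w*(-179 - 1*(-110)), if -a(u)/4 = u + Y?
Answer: 213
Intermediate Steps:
a(u) = -56 - 4*u (a(u) = -4*(u + 14) = -4*(14 + u) = -56 - 4*u)
w = -5 (w = -5*1 = -5)
a(19) + w*(-179 - 1*(-110)) = (-56 - 4*19) - 5*(-179 - 1*(-110)) = (-56 - 76) - 5*(-179 + 110) = -132 - 5*(-69) = -132 + 345 = 213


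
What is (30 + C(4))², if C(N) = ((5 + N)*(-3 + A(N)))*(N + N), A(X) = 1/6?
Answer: 30276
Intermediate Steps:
A(X) = ⅙
C(N) = 2*N*(-85/6 - 17*N/6) (C(N) = ((5 + N)*(-3 + ⅙))*(N + N) = ((5 + N)*(-17/6))*(2*N) = (-85/6 - 17*N/6)*(2*N) = 2*N*(-85/6 - 17*N/6))
(30 + C(4))² = (30 - 17/3*4*(5 + 4))² = (30 - 17/3*4*9)² = (30 - 204)² = (-174)² = 30276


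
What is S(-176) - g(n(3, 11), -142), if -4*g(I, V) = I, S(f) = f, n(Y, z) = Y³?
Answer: -677/4 ≈ -169.25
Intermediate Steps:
g(I, V) = -I/4
S(-176) - g(n(3, 11), -142) = -176 - (-1)*3³/4 = -176 - (-1)*27/4 = -176 - 1*(-27/4) = -176 + 27/4 = -677/4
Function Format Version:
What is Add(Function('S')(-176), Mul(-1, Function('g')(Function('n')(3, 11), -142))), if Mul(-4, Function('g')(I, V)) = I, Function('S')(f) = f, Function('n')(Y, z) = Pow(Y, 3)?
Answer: Rational(-677, 4) ≈ -169.25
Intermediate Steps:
Function('g')(I, V) = Mul(Rational(-1, 4), I)
Add(Function('S')(-176), Mul(-1, Function('g')(Function('n')(3, 11), -142))) = Add(-176, Mul(-1, Mul(Rational(-1, 4), Pow(3, 3)))) = Add(-176, Mul(-1, Mul(Rational(-1, 4), 27))) = Add(-176, Mul(-1, Rational(-27, 4))) = Add(-176, Rational(27, 4)) = Rational(-677, 4)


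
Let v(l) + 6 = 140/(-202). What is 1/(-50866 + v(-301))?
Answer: -101/5138142 ≈ -1.9657e-5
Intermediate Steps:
v(l) = -676/101 (v(l) = -6 + 140/(-202) = -6 + 140*(-1/202) = -6 - 70/101 = -676/101)
1/(-50866 + v(-301)) = 1/(-50866 - 676/101) = 1/(-5138142/101) = -101/5138142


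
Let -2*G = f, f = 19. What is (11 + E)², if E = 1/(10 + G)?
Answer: 169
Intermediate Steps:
G = -19/2 (G = -½*19 = -19/2 ≈ -9.5000)
E = 2 (E = 1/(10 - 19/2) = 1/(½) = 2)
(11 + E)² = (11 + 2)² = 13² = 169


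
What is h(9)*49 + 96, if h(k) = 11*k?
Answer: 4947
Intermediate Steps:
h(9)*49 + 96 = (11*9)*49 + 96 = 99*49 + 96 = 4851 + 96 = 4947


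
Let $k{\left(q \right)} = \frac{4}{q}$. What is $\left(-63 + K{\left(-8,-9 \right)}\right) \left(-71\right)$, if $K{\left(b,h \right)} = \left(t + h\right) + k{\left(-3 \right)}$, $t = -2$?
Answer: $\frac{16046}{3} \approx 5348.7$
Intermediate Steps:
$K{\left(b,h \right)} = - \frac{10}{3} + h$ ($K{\left(b,h \right)} = \left(-2 + h\right) + \frac{4}{-3} = \left(-2 + h\right) + 4 \left(- \frac{1}{3}\right) = \left(-2 + h\right) - \frac{4}{3} = - \frac{10}{3} + h$)
$\left(-63 + K{\left(-8,-9 \right)}\right) \left(-71\right) = \left(-63 - \frac{37}{3}\right) \left(-71\right) = \left(- \frac{226}{3}\right) \left(-71\right) = \frac{16046}{3}$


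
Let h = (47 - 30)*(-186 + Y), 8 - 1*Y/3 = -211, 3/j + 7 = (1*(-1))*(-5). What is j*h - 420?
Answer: -24861/2 ≈ -12431.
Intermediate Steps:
j = -3/2 (j = 3/(-7 + (1*(-1))*(-5)) = 3/(-7 - 1*(-5)) = 3/(-7 + 5) = 3/(-2) = 3*(-½) = -3/2 ≈ -1.5000)
Y = 657 (Y = 24 - 3*(-211) = 24 + 633 = 657)
h = 8007 (h = (47 - 30)*(-186 + 657) = 17*471 = 8007)
j*h - 420 = -3/2*8007 - 420 = -24021/2 - 420 = -24861/2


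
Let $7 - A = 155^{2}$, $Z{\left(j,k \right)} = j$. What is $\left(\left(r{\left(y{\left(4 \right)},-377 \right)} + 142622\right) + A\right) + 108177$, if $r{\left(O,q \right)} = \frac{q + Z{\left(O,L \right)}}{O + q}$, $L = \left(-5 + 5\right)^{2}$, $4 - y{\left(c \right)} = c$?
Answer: $226782$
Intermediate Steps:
$y{\left(c \right)} = 4 - c$
$L = 0$ ($L = 0^{2} = 0$)
$A = -24018$ ($A = 7 - 155^{2} = 7 - 24025 = -24018$)
$r{\left(O,q \right)} = 1$ ($r{\left(O,q \right)} = \frac{q + O}{O + q} = \frac{O + q}{O + q} = 1$)
$\left(\left(r{\left(y{\left(4 \right)},-377 \right)} + 142622\right) + A\right) + 108177 = \left(\left(1 + 142622\right) - 24018\right) + 108177 = \left(142623 - 24018\right) + 108177 = 118605 + 108177 = 226782$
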